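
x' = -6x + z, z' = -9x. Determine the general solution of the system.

x(t) = C_1e^(-3t) + C_2te^(-3t), z(t) = 3C_1e^(-3t) + 3C_2te^(-3t) + C_2e^(-3t)

Coefficient matrix A = [[-6, 1], [-9, 0]].
Characteristic polynomial det(A - λI) = λ^2 + 6λ + 9 = 0.
Single eigenvalue λ = -3 with algebraic multiplicity 2.
Eigenvector v = (1,3); generalized eigenvector w with (A-λI)w=v is (0,1).
General solution: e^(-3t)[C_1·v + C_2·(t·v + w)].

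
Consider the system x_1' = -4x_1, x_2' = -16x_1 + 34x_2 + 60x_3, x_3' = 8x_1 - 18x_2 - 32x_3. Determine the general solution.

x_1(t) = K_1e^(-4t), x_2(t) = 2K_1e^(-4t) - 5K_2e^(-2t) - 2K_3e^(4t), x_3(t) = -K_1e^(-4t) + 3K_2e^(-2t) + K_3e^(4t)

Coefficient matrix A = [[-4, 0, 0], [-16, 34, 60], [8, -18, -32]].
det(A - λI) = 0 gives eigenvalues λ = -4, -2, 4.
For λ=-4: eigenvector (1,2,-1).
For λ=-2: eigenvector (0,-5,3).
For λ=4: eigenvector (0,-2,1).
General solution: K_1e^(-4t)(1,2,-1) + K_2e^(-2t)(0,-5,3) + K_3e^(4t)(0,-2,1).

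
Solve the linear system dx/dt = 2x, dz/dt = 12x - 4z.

Coefficient matrix A = [[2, 0], [12, -4]].
Characteristic polynomial det(A - λI) = λ^2 + 2λ - 8 = 0.
Eigenvalues λ = -4, 2.
For λ=-4: (A-λI) row 1 is [6, 0], so an eigenvector is (0, 1).
For λ=2: (A-λI) row 2 is [12, -6], so an eigenvector is (1, 2).
General solution: c_1e^(-4t)(0,1) + c_2e^(2t)(1,2).

x(t) = c_2e^(2t), z(t) = c_1e^(-4t) + 2c_2e^(2t)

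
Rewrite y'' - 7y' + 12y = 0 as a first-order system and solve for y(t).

y(t) = K_1e^(3t) + K_2e^(4t)

Let x_1 = y, x_2 = y'. Then x_1' = x_2 and x_2' = -12x_1 + 7x_2.
A = [[0,1],[-12,7]]; det(A-λI) = λ^2 - 7λ + 12.
Eigenvalues λ = 3, 4 with eigenvectors (1,3), (1,4).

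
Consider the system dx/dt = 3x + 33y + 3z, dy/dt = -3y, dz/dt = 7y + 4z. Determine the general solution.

x(t) = C_1e^(3t) + 3C_2e^(4t) - 5C_3e^(-3t), y(t) = C_3e^(-3t), z(t) = C_2e^(4t) - C_3e^(-3t)

Coefficient matrix A = [[3, 33, 3], [0, -3, 0], [0, 7, 4]].
det(A - λI) = 0 gives eigenvalues λ = 3, 4, -3.
For λ=3: eigenvector (1,0,0).
For λ=4: eigenvector (3,0,1).
For λ=-3: eigenvector (-5,1,-1).
General solution: C_1e^(3t)(1,0,0) + C_2e^(4t)(3,0,1) + C_3e^(-3t)(-5,1,-1).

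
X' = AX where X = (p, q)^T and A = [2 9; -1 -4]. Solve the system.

p(t) = -3K_1e^(-t) - 3K_2te^(-t) + 2K_2e^(-t), q(t) = K_1e^(-t) + K_2te^(-t) - K_2e^(-t)

Coefficient matrix A = [[2, 9], [-1, -4]].
Characteristic polynomial det(A - λI) = λ^2 + 2λ + 1 = 0.
Single eigenvalue λ = -1 with algebraic multiplicity 2.
Eigenvector v = (-3,1); generalized eigenvector w with (A-λI)w=v is (2,-1).
General solution: e^(-t)[K_1·v + K_2·(t·v + w)].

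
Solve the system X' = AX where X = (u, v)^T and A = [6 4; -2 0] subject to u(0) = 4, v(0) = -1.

Coefficient matrix A = [[6, 4], [-2, 0]].
Characteristic polynomial det(A - λI) = λ^2 - 6λ + 8 = 0.
Eigenvalues λ = 2, 4.
For λ=2: (A-λI) row 1 is [4, 4], so an eigenvector is (-1, 1).
For λ=4: (A-λI) row 1 is [2, 4], so an eigenvector is (2, -1).
General solution: c_1e^(2t)(-1,1) + c_2e^(4t)(2,-1).
Applying u(0)=4, v(0)=-1 gives c_1=2, c_2=3.

u(t) = 6e^(4t) - 2e^(2t), v(t) = -3e^(4t) + 2e^(2t)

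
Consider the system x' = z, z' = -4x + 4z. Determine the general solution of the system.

x(t) = C_1e^(2t) + C_2te^(2t) + C_2e^(2t), z(t) = 2C_1e^(2t) + 2C_2te^(2t) + 3C_2e^(2t)

Coefficient matrix A = [[0, 1], [-4, 4]].
Characteristic polynomial det(A - λI) = λ^2 - 4λ + 4 = 0.
Single eigenvalue λ = 2 with algebraic multiplicity 2.
Eigenvector v = (1,2); generalized eigenvector w with (A-λI)w=v is (1,3).
General solution: e^(2t)[C_1·v + C_2·(t·v + w)].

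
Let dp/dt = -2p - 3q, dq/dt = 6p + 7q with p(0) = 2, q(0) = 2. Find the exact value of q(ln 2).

116

A = [[-2,-3],[6,7]]; eigenvalues λ = 4, 1.
Eigenvectors: (-1,2) for λ=4, (1,-1) for λ=1.
From the initial condition, c_1 = 4, c_2 = 6.
q(ln 2) = (4)(2^4)(2) + (6)(2^1)(-1) = 116.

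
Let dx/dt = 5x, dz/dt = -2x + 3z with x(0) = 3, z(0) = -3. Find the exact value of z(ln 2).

A = [[5,0],[-2,3]]; eigenvalues λ = 3, 5.
Eigenvectors: (0,-1) for λ=3, (-1,1) for λ=5.
From the initial condition, c_1 = 0, c_2 = -3.
z(ln 2) = (0)(2^3)(-1) + (-3)(2^5)(1) = -96.

-96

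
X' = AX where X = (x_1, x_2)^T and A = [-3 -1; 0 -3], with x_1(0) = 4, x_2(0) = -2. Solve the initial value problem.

Coefficient matrix A = [[-3, -1], [0, -3]].
Characteristic polynomial det(A - λI) = λ^2 + 6λ + 9 = 0.
Single eigenvalue λ = -3 with algebraic multiplicity 2.
Eigenvector v = (1,0); generalized eigenvector w with (A-λI)w=v is (1,-1).
General solution: e^(-3t)[c_1·v + c_2·(t·v + w)].
Applying x_1(0)=4, x_2(0)=-2 gives c_1=2, c_2=2.

x_1(t) = 2te^(-3t) + 4e^(-3t), x_2(t) = -2e^(-3t)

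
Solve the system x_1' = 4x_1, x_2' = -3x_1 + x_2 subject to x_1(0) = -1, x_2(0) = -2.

x_1(t) = -e^(4t), x_2(t) = e^(4t) - 3e^(t)

Coefficient matrix A = [[4, 0], [-3, 1]].
Characteristic polynomial det(A - λI) = λ^2 - 5λ + 4 = 0.
Eigenvalues λ = 4, 1.
For λ=4: (A-λI) row 2 is [-3, -3], so an eigenvector is (-1, 1).
For λ=1: (A-λI) row 1 is [3, 0], so an eigenvector is (0, -1).
General solution: C_1e^(4t)(-1,1) + C_2e^(t)(0,-1).
Applying x_1(0)=-1, x_2(0)=-2 gives C_1=1, C_2=3.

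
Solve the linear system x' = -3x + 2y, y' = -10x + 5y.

Coefficient matrix A = [[-3, 2], [-10, 5]].
Characteristic polynomial det(A - λI) = λ^2 - 2λ + 5 = 0.
Eigenvalues λ = 1 ± 2i (complex conjugate pair).
For λ=1+2i: an eigenvector is (-1,-2) - i(0,1) = (-1, -2 - i).
A real fundamental pair from Re and Im of e^((1+2i)t)v: X_1 = e^(t)(cos(2t)·(-1,-2) + sin(2t)·(0,1)), X_2 = e^(t)(sin(2t)·(-1,-2) - cos(2t)·(0,1)).
General solution: C_1X_1 + C_2X_2.

x(t) = -C_1e^(t)cos(2t) - C_2e^(t)sin(2t), y(t) = C_1e^(t)sin(2t) - 2C_1e^(t)cos(2t) - 2C_2e^(t)sin(2t) - C_2e^(t)cos(2t)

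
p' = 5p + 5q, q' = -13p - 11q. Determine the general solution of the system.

p(t) = c_1e^(-3t)sin(t) + 2c_1e^(-3t)cos(t) + 2c_2e^(-3t)sin(t) - c_2e^(-3t)cos(t), q(t) = -2c_1e^(-3t)sin(t) - 3c_1e^(-3t)cos(t) - 3c_2e^(-3t)sin(t) + 2c_2e^(-3t)cos(t)

Coefficient matrix A = [[5, 5], [-13, -11]].
Characteristic polynomial det(A - λI) = λ^2 + 6λ + 10 = 0.
Eigenvalues λ = -3 ± i (complex conjugate pair).
For λ=-3+i: an eigenvector is (2,-3) - i(1,-2) = (2 - i, -3 + 2i).
A real fundamental pair from Re and Im of e^((-3+i)t)v: X_1 = e^(-3t)(cos(t)·(2,-3) + sin(t)·(1,-2)), X_2 = e^(-3t)(sin(t)·(2,-3) - cos(t)·(1,-2)).
General solution: c_1X_1 + c_2X_2.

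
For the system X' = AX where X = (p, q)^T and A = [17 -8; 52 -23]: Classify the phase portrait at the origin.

stable spiral

A = [[17,-8],[52,-23]]; det(A-λI) = λ^2 + 6λ + 25.
λ = -3 ± 4i: negative real part.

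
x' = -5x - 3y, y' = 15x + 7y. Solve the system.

x(t) = -c_1e^(t)cos(3t) - c_2e^(t)sin(3t), y(t) = -c_1e^(t)sin(3t) + 2c_1e^(t)cos(3t) + 2c_2e^(t)sin(3t) + c_2e^(t)cos(3t)

Coefficient matrix A = [[-5, -3], [15, 7]].
Characteristic polynomial det(A - λI) = λ^2 - 2λ + 10 = 0.
Eigenvalues λ = 1 ± 3i (complex conjugate pair).
For λ=1+3i: an eigenvector is (-1,2) - i(0,-1) = (-1, 2 + i).
A real fundamental pair from Re and Im of e^((1+3i)t)v: X_1 = e^(t)(cos(3t)·(-1,2) + sin(3t)·(0,-1)), X_2 = e^(t)(sin(3t)·(-1,2) - cos(3t)·(0,-1)).
General solution: c_1X_1 + c_2X_2.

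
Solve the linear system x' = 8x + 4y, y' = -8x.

x(t) = K_1e^(4t)cos(4t) + K_2e^(4t)sin(4t), y(t) = -K_1e^(4t)sin(4t) - K_1e^(4t)cos(4t) - K_2e^(4t)sin(4t) + K_2e^(4t)cos(4t)

Coefficient matrix A = [[8, 4], [-8, 0]].
Characteristic polynomial det(A - λI) = λ^2 - 8λ + 32 = 0.
Eigenvalues λ = 4 ± 4i (complex conjugate pair).
For λ=4+4i: an eigenvector is (1,-1) - i(0,-1) = (1, -1 + i).
A real fundamental pair from Re and Im of e^((4+4i)t)v: X_1 = e^(4t)(cos(4t)·(1,-1) + sin(4t)·(0,-1)), X_2 = e^(4t)(sin(4t)·(1,-1) - cos(4t)·(0,-1)).
General solution: K_1X_1 + K_2X_2.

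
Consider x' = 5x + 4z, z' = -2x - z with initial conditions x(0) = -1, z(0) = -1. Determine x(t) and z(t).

Coefficient matrix A = [[5, 4], [-2, -1]].
Characteristic polynomial det(A - λI) = λ^2 - 4λ + 3 = 0.
Eigenvalues λ = 1, 3.
For λ=1: (A-λI) row 1 is [4, 4], so an eigenvector is (1, -1).
For λ=3: (A-λI) row 1 is [2, 4], so an eigenvector is (2, -1).
General solution: c_1e^(t)(1,-1) + c_2e^(3t)(2,-1).
Applying x(0)=-1, z(0)=-1 gives c_1=3, c_2=-2.

x(t) = -4e^(3t) + 3e^(t), z(t) = 2e^(3t) - 3e^(t)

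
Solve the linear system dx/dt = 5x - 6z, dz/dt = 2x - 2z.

x(t) = -3C_1e^(t) - 2C_2e^(2t), z(t) = -2C_1e^(t) - C_2e^(2t)

Coefficient matrix A = [[5, -6], [2, -2]].
Characteristic polynomial det(A - λI) = λ^2 - 3λ + 2 = 0.
Eigenvalues λ = 1, 2.
For λ=1: (A-λI) row 1 is [4, -6], so an eigenvector is (-3, -2).
For λ=2: (A-λI) row 1 is [3, -6], so an eigenvector is (-2, -1).
General solution: C_1e^(t)(-3,-2) + C_2e^(2t)(-2,-1).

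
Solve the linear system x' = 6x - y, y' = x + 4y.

Coefficient matrix A = [[6, -1], [1, 4]].
Characteristic polynomial det(A - λI) = λ^2 - 10λ + 25 = 0.
Single eigenvalue λ = 5 with algebraic multiplicity 2.
Eigenvector v = (-1,-1); generalized eigenvector w with (A-λI)w=v is (1,2).
General solution: e^(5t)[K_1·v + K_2·(t·v + w)].

x(t) = -K_1e^(5t) - K_2te^(5t) + K_2e^(5t), y(t) = -K_1e^(5t) - K_2te^(5t) + 2K_2e^(5t)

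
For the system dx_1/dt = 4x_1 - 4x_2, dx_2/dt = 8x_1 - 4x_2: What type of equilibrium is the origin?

A = [[4,-4],[8,-4]]; det(A-λI) = λ^2 + 16.
λ = 0 ± 4i: zero real part.

center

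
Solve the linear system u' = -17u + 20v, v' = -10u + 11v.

Coefficient matrix A = [[-17, 20], [-10, 11]].
Characteristic polynomial det(A - λI) = λ^2 + 6λ + 13 = 0.
Eigenvalues λ = -3 ± 2i (complex conjugate pair).
For λ=-3+2i: an eigenvector is (3,2) - i(-1,-1) = (3 + i, 2 + i).
A real fundamental pair from Re and Im of e^((-3+2i)t)v: X_1 = e^(-3t)(cos(2t)·(3,2) + sin(2t)·(-1,-1)), X_2 = e^(-3t)(sin(2t)·(3,2) - cos(2t)·(-1,-1)).
General solution: c_1X_1 + c_2X_2.

u(t) = -c_1e^(-3t)sin(2t) + 3c_1e^(-3t)cos(2t) + 3c_2e^(-3t)sin(2t) + c_2e^(-3t)cos(2t), v(t) = -c_1e^(-3t)sin(2t) + 2c_1e^(-3t)cos(2t) + 2c_2e^(-3t)sin(2t) + c_2e^(-3t)cos(2t)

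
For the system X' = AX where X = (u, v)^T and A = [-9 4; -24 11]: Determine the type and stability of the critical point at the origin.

saddle

A = [[-9,4],[-24,11]]; det(A-λI) = λ^2 - 2λ - 3.
λ = -1, 3: opposite signs.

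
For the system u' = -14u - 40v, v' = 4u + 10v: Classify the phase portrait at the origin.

stable spiral

A = [[-14,-40],[4,10]]; det(A-λI) = λ^2 + 4λ + 20.
λ = -2 ± 4i: negative real part.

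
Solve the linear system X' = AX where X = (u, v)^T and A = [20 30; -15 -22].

u(t) = 3C_1e^(-t)sin(3t) - C_1e^(-t)cos(3t) - C_2e^(-t)sin(3t) - 3C_2e^(-t)cos(3t), v(t) = -2C_1e^(-t)sin(3t) + C_1e^(-t)cos(3t) + C_2e^(-t)sin(3t) + 2C_2e^(-t)cos(3t)

Coefficient matrix A = [[20, 30], [-15, -22]].
Characteristic polynomial det(A - λI) = λ^2 + 2λ + 10 = 0.
Eigenvalues λ = -1 ± 3i (complex conjugate pair).
For λ=-1+3i: an eigenvector is (-1,1) - i(3,-2) = (-1 - 3i, 1 + 2i).
A real fundamental pair from Re and Im of e^((-1+3i)t)v: X_1 = e^(-t)(cos(3t)·(-1,1) + sin(3t)·(3,-2)), X_2 = e^(-t)(sin(3t)·(-1,1) - cos(3t)·(3,-2)).
General solution: C_1X_1 + C_2X_2.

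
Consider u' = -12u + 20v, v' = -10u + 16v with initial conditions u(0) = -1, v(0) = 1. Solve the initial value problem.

Coefficient matrix A = [[-12, 20], [-10, 16]].
Characteristic polynomial det(A - λI) = λ^2 - 4λ + 8 = 0.
Eigenvalues λ = 2 ± 2i (complex conjugate pair).
For λ=2+2i: an eigenvector is (-1,-1) - i(-3,-2) = (-1 + 3i, -1 + 2i).
A real fundamental pair from Re and Im of e^((2+2i)t)v: X_1 = e^(2t)(cos(2t)·(-1,-1) + sin(2t)·(-3,-2)), X_2 = e^(2t)(sin(2t)·(-1,-1) - cos(2t)·(-3,-2)).
General solution: c_1X_1 + c_2X_2.
Applying u(0)=-1, v(0)=1 gives c_1=-5, c_2=-2.

u(t) = 17e^(2t)sin(2t) - e^(2t)cos(2t), v(t) = 12e^(2t)sin(2t) + e^(2t)cos(2t)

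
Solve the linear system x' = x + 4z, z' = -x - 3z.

Coefficient matrix A = [[1, 4], [-1, -3]].
Characteristic polynomial det(A - λI) = λ^2 + 2λ + 1 = 0.
Single eigenvalue λ = -1 with algebraic multiplicity 2.
Eigenvector v = (-2,1); generalized eigenvector w with (A-λI)w=v is (3,-2).
General solution: e^(-t)[K_1·v + K_2·(t·v + w)].

x(t) = -2K_1e^(-t) - 2K_2te^(-t) + 3K_2e^(-t), z(t) = K_1e^(-t) + K_2te^(-t) - 2K_2e^(-t)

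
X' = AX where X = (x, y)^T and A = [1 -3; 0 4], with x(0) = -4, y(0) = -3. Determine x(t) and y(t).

x(t) = 3e^(4t) - 7e^(t), y(t) = -3e^(4t)

Coefficient matrix A = [[1, -3], [0, 4]].
Characteristic polynomial det(A - λI) = λ^2 - 5λ + 4 = 0.
Eigenvalues λ = 4, 1.
For λ=4: (A-λI) row 1 is [-3, -3], so an eigenvector is (1, -1).
For λ=1: (A-λI) row 1 is [0, -3], so an eigenvector is (1, 0).
General solution: K_1e^(4t)(1,-1) + K_2e^(t)(1,0).
Applying x(0)=-4, y(0)=-3 gives K_1=3, K_2=-7.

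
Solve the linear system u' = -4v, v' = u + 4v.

Coefficient matrix A = [[0, -4], [1, 4]].
Characteristic polynomial det(A - λI) = λ^2 - 4λ + 4 = 0.
Single eigenvalue λ = 2 with algebraic multiplicity 2.
Eigenvector v = (2,-1); generalized eigenvector w with (A-λI)w=v is (1,-1).
General solution: e^(2t)[K_1·v + K_2·(t·v + w)].

u(t) = 2K_1e^(2t) + 2K_2te^(2t) + K_2e^(2t), v(t) = -K_1e^(2t) - K_2te^(2t) - K_2e^(2t)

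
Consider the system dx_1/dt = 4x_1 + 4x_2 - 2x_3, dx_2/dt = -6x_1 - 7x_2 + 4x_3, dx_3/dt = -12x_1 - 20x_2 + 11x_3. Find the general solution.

x_1(t) = C_1e^(4t) + 2C_3e^(3t), x_2(t) = -2C_1e^(4t) + C_2e^(t) - 4C_3e^(3t), x_3(t) = -4C_1e^(4t) + 2C_2e^(t) - 7C_3e^(3t)

Coefficient matrix A = [[4, 4, -2], [-6, -7, 4], [-12, -20, 11]].
det(A - λI) = 0 gives eigenvalues λ = 4, 1, 3.
For λ=4: eigenvector (1,-2,-4).
For λ=1: eigenvector (0,1,2).
For λ=3: eigenvector (2,-4,-7).
General solution: C_1e^(4t)(1,-2,-4) + C_2e^(t)(0,1,2) + C_3e^(3t)(2,-4,-7).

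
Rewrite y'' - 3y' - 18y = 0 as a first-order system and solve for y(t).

Let x_1 = y, x_2 = y'. Then x_1' = x_2 and x_2' = 18x_1 + 3x_2.
A = [[0,1],[18,3]]; det(A-λI) = λ^2 - 3λ - 18.
Eigenvalues λ = -3, 6 with eigenvectors (1,-3), (1,6).

y(t) = c_1e^(-3t) + c_2e^(6t)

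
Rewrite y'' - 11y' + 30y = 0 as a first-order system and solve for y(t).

y(t) = c_1e^(5t) + c_2e^(6t)

Let x_1 = y, x_2 = y'. Then x_1' = x_2 and x_2' = -30x_1 + 11x_2.
A = [[0,1],[-30,11]]; det(A-λI) = λ^2 - 11λ + 30.
Eigenvalues λ = 5, 6 with eigenvectors (1,5), (1,6).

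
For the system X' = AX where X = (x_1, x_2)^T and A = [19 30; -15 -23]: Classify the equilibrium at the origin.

stable spiral

A = [[19,30],[-15,-23]]; det(A-λI) = λ^2 + 4λ + 13.
λ = -2 ± 3i: negative real part.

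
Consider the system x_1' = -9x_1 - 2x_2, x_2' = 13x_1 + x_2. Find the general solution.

Coefficient matrix A = [[-9, -2], [13, 1]].
Characteristic polynomial det(A - λI) = λ^2 + 8λ + 17 = 0.
Eigenvalues λ = -4 ± i (complex conjugate pair).
For λ=-4+i: an eigenvector is (1,-2) - i(-1,3) = (1 + i, -2 - 3i).
A real fundamental pair from Re and Im of e^((-4+i)t)v: X_1 = e^(-4t)(cos(t)·(1,-2) + sin(t)·(-1,3)), X_2 = e^(-4t)(sin(t)·(1,-2) - cos(t)·(-1,3)).
General solution: C_1X_1 + C_2X_2.

x_1(t) = -C_1e^(-4t)sin(t) + C_1e^(-4t)cos(t) + C_2e^(-4t)sin(t) + C_2e^(-4t)cos(t), x_2(t) = 3C_1e^(-4t)sin(t) - 2C_1e^(-4t)cos(t) - 2C_2e^(-4t)sin(t) - 3C_2e^(-4t)cos(t)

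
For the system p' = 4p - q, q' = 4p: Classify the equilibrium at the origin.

unstable improper node

A = [[4,-1],[4,0]]; det(A-λI) = λ^2 - 4λ + 4.
repeated λ = 2 with a single eigenvector.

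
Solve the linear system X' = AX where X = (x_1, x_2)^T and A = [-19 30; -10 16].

x_1(t) = 3K_1e^(t) + 2K_2e^(-4t), x_2(t) = 2K_1e^(t) + K_2e^(-4t)

Coefficient matrix A = [[-19, 30], [-10, 16]].
Characteristic polynomial det(A - λI) = λ^2 + 3λ - 4 = 0.
Eigenvalues λ = 1, -4.
For λ=1: (A-λI) row 1 is [-20, 30], so an eigenvector is (3, 2).
For λ=-4: (A-λI) row 1 is [-15, 30], so an eigenvector is (2, 1).
General solution: K_1e^(t)(3,2) + K_2e^(-4t)(2,1).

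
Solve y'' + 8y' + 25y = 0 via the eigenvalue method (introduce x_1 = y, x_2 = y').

y(t) = c_1e^(-4t)cos(3t) + c_2e^(-4t)sin(3t)

Let x_1 = y, x_2 = y'. Then x_1' = x_2 and x_2' = -25x_1 - 8x_2.
A = [[0,1],[-25,-8]]; det(A-λI) = λ^2 + 8λ + 25.
Eigenvalues λ = -4 ± 3i.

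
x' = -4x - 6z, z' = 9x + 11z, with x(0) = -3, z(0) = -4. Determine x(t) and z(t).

Coefficient matrix A = [[-4, -6], [9, 11]].
Characteristic polynomial det(A - λI) = λ^2 - 7λ + 10 = 0.
Eigenvalues λ = 2, 5.
For λ=2: (A-λI) row 1 is [-6, -6], so an eigenvector is (1, -1).
For λ=5: (A-λI) row 1 is [-9, -6], so an eigenvector is (-2, 3).
General solution: C_1e^(2t)(1,-1) + C_2e^(5t)(-2,3).
Applying x(0)=-3, z(0)=-4 gives C_1=-17, C_2=-7.

x(t) = 14e^(5t) - 17e^(2t), z(t) = -21e^(5t) + 17e^(2t)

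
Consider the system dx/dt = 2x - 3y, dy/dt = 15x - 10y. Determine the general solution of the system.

Coefficient matrix A = [[2, -3], [15, -10]].
Characteristic polynomial det(A - λI) = λ^2 + 8λ + 25 = 0.
Eigenvalues λ = -4 ± 3i (complex conjugate pair).
For λ=-4+3i: an eigenvector is (1,2) - i(0,1) = (1, 2 - i).
A real fundamental pair from Re and Im of e^((-4+3i)t)v: X_1 = e^(-4t)(cos(3t)·(1,2) + sin(3t)·(0,1)), X_2 = e^(-4t)(sin(3t)·(1,2) - cos(3t)·(0,1)).
General solution: K_1X_1 + K_2X_2.

x(t) = K_1e^(-4t)cos(3t) + K_2e^(-4t)sin(3t), y(t) = K_1e^(-4t)sin(3t) + 2K_1e^(-4t)cos(3t) + 2K_2e^(-4t)sin(3t) - K_2e^(-4t)cos(3t)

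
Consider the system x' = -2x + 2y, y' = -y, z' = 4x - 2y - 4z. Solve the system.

Coefficient matrix A = [[-2, 2, 0], [0, -1, 0], [4, -2, -4]].
det(A - λI) = 0 gives eigenvalues λ = -4, -1, -2.
For λ=-4: eigenvector (0,0,-1).
For λ=-1: eigenvector (2,1,2).
For λ=-2: eigenvector (1,0,2).
General solution: K_1e^(-4t)(0,0,-1) + K_2e^(-t)(2,1,2) + K_3e^(-2t)(1,0,2).

x(t) = 2K_2e^(-t) + K_3e^(-2t), y(t) = K_2e^(-t), z(t) = -K_1e^(-4t) + 2K_2e^(-t) + 2K_3e^(-2t)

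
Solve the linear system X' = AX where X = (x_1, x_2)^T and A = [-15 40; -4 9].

Coefficient matrix A = [[-15, 40], [-4, 9]].
Characteristic polynomial det(A - λI) = λ^2 + 6λ + 25 = 0.
Eigenvalues λ = -3 ± 4i (complex conjugate pair).
For λ=-3+4i: an eigenvector is (-1,0) - i(3,1) = (-1 - 3i, 0 - i).
A real fundamental pair from Re and Im of e^((-3+4i)t)v: X_1 = e^(-3t)(cos(4t)·(-1,0) + sin(4t)·(3,1)), X_2 = e^(-3t)(sin(4t)·(-1,0) - cos(4t)·(3,1)).
General solution: K_1X_1 + K_2X_2.

x_1(t) = 3K_1e^(-3t)sin(4t) - K_1e^(-3t)cos(4t) - K_2e^(-3t)sin(4t) - 3K_2e^(-3t)cos(4t), x_2(t) = K_1e^(-3t)sin(4t) - K_2e^(-3t)cos(4t)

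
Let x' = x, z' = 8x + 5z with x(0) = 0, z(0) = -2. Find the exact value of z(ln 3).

A = [[1,0],[8,5]]; eigenvalues λ = 5, 1.
Eigenvectors: (0,1) for λ=5, (-1,2) for λ=1.
From the initial condition, c_1 = -2, c_2 = 0.
z(ln 3) = (-2)(3^5)(1) + (0)(3^1)(2) = -486.

-486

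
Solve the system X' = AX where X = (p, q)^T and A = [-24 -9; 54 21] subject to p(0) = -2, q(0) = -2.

p(t) = 6e^(3t) - 8e^(-6t), q(t) = -18e^(3t) + 16e^(-6t)

Coefficient matrix A = [[-24, -9], [54, 21]].
Characteristic polynomial det(A - λI) = λ^2 + 3λ - 18 = 0.
Eigenvalues λ = -6, 3.
For λ=-6: (A-λI) row 1 is [-18, -9], so an eigenvector is (1, -2).
For λ=3: (A-λI) row 1 is [-27, -9], so an eigenvector is (1, -3).
General solution: c_1e^(-6t)(1,-2) + c_2e^(3t)(1,-3).
Applying p(0)=-2, q(0)=-2 gives c_1=-8, c_2=6.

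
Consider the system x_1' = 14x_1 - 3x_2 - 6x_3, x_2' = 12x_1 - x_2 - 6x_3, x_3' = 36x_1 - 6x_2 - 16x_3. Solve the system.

x_1(t) = c_1e^(2t) + 2c_2e^(-4t) + c_3e^(-t), x_2(t) = 2c_2e^(-4t) + c_3e^(-t), x_3(t) = 2c_1e^(2t) + 5c_2e^(-4t) + 2c_3e^(-t)

Coefficient matrix A = [[14, -3, -6], [12, -1, -6], [36, -6, -16]].
det(A - λI) = 0 gives eigenvalues λ = 2, -4, -1.
For λ=2: eigenvector (1,0,2).
For λ=-4: eigenvector (2,2,5).
For λ=-1: eigenvector (1,1,2).
General solution: c_1e^(2t)(1,0,2) + c_2e^(-4t)(2,2,5) + c_3e^(-t)(1,1,2).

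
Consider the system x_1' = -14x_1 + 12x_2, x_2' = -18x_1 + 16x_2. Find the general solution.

Coefficient matrix A = [[-14, 12], [-18, 16]].
Characteristic polynomial det(A - λI) = λ^2 - 2λ - 8 = 0.
Eigenvalues λ = 4, -2.
For λ=4: (A-λI) row 1 is [-18, 12], so an eigenvector is (2, 3).
For λ=-2: (A-λI) row 1 is [-12, 12], so an eigenvector is (-1, -1).
General solution: c_1e^(4t)(2,3) + c_2e^(-2t)(-1,-1).

x_1(t) = 2c_1e^(4t) - c_2e^(-2t), x_2(t) = 3c_1e^(4t) - c_2e^(-2t)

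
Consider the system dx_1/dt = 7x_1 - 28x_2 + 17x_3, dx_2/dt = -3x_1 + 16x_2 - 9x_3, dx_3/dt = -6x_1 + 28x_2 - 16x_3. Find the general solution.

x_1(t) = -2K_1e^(4t) - K_2e^(t) - 7K_3e^(2t), x_2(t) = K_1e^(4t) + K_2e^(t) + 3K_3e^(2t), x_3(t) = 2K_1e^(4t) + 2K_2e^(t) + 7K_3e^(2t)

Coefficient matrix A = [[7, -28, 17], [-3, 16, -9], [-6, 28, -16]].
det(A - λI) = 0 gives eigenvalues λ = 4, 1, 2.
For λ=4: eigenvector (-2,1,2).
For λ=1: eigenvector (-1,1,2).
For λ=2: eigenvector (-7,3,7).
General solution: K_1e^(4t)(-2,1,2) + K_2e^(t)(-1,1,2) + K_3e^(2t)(-7,3,7).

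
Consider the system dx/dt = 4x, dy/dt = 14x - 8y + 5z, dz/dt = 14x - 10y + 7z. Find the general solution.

x(t) = C_2e^(4t), y(t) = -C_1e^(2t) + 2C_2e^(4t) + C_3e^(-3t), z(t) = -2C_1e^(2t) + 2C_2e^(4t) + C_3e^(-3t)

Coefficient matrix A = [[4, 0, 0], [14, -8, 5], [14, -10, 7]].
det(A - λI) = 0 gives eigenvalues λ = 2, 4, -3.
For λ=2: eigenvector (0,-1,-2).
For λ=4: eigenvector (1,2,2).
For λ=-3: eigenvector (0,1,1).
General solution: C_1e^(2t)(0,-1,-2) + C_2e^(4t)(1,2,2) + C_3e^(-3t)(0,1,1).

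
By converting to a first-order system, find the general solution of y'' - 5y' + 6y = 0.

Let x_1 = y, x_2 = y'. Then x_1' = x_2 and x_2' = -6x_1 + 5x_2.
A = [[0,1],[-6,5]]; det(A-λI) = λ^2 - 5λ + 6.
Eigenvalues λ = 2, 3 with eigenvectors (1,2), (1,3).

y(t) = c_1e^(2t) + c_2e^(3t)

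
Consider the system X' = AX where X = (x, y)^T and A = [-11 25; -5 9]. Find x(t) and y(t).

x(t) = c_1e^(-t)sin(5t) + 2c_1e^(-t)cos(5t) + 2c_2e^(-t)sin(5t) - c_2e^(-t)cos(5t), y(t) = c_1e^(-t)cos(5t) + c_2e^(-t)sin(5t)

Coefficient matrix A = [[-11, 25], [-5, 9]].
Characteristic polynomial det(A - λI) = λ^2 + 2λ + 26 = 0.
Eigenvalues λ = -1 ± 5i (complex conjugate pair).
For λ=-1+5i: an eigenvector is (2,1) - i(1,0) = (2 - i, 1).
A real fundamental pair from Re and Im of e^((-1+5i)t)v: X_1 = e^(-t)(cos(5t)·(2,1) + sin(5t)·(1,0)), X_2 = e^(-t)(sin(5t)·(2,1) - cos(5t)·(1,0)).
General solution: c_1X_1 + c_2X_2.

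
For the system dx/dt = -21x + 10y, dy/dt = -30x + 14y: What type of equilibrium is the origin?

A = [[-21,10],[-30,14]]; det(A-λI) = λ^2 + 7λ + 6.
λ = -1, -6: both negative.

stable node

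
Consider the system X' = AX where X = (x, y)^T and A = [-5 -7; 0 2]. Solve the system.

Coefficient matrix A = [[-5, -7], [0, 2]].
Characteristic polynomial det(A - λI) = λ^2 + 3λ - 10 = 0.
Eigenvalues λ = 2, -5.
For λ=2: (A-λI) row 1 is [-7, -7], so an eigenvector is (-1, 1).
For λ=-5: (A-λI) row 1 is [0, -7], so an eigenvector is (1, 0).
General solution: K_1e^(2t)(-1,1) + K_2e^(-5t)(1,0).

x(t) = -K_1e^(2t) + K_2e^(-5t), y(t) = K_1e^(2t)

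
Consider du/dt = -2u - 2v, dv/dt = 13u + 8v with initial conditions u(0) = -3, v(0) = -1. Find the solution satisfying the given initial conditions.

u(t) = 17e^(3t)sin(t) - 3e^(3t)cos(t), v(t) = -44e^(3t)sin(t) - e^(3t)cos(t)

Coefficient matrix A = [[-2, -2], [13, 8]].
Characteristic polynomial det(A - λI) = λ^2 - 6λ + 10 = 0.
Eigenvalues λ = 3 ± i (complex conjugate pair).
For λ=3+i: an eigenvector is (-1,2) - i(1,-3) = (-1 - i, 2 + 3i).
A real fundamental pair from Re and Im of e^((3+i)t)v: X_1 = e^(3t)(cos(t)·(-1,2) + sin(t)·(1,-3)), X_2 = e^(3t)(sin(t)·(-1,2) - cos(t)·(1,-3)).
General solution: C_1X_1 + C_2X_2.
Applying u(0)=-3, v(0)=-1 gives C_1=10, C_2=-7.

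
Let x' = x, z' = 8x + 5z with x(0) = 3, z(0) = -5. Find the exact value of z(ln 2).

20

A = [[1,0],[8,5]]; eigenvalues λ = 1, 5.
Eigenvectors: (1,-2) for λ=1, (0,-1) for λ=5.
From the initial condition, c_1 = 3, c_2 = -1.
z(ln 2) = (3)(2^1)(-2) + (-1)(2^5)(-1) = 20.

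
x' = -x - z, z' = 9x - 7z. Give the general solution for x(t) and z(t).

Coefficient matrix A = [[-1, -1], [9, -7]].
Characteristic polynomial det(A - λI) = λ^2 + 8λ + 16 = 0.
Single eigenvalue λ = -4 with algebraic multiplicity 2.
Eigenvector v = (-1,-3); generalized eigenvector w with (A-λI)w=v is (-1,-2).
General solution: e^(-4t)[C_1·v + C_2·(t·v + w)].

x(t) = -C_1e^(-4t) - C_2te^(-4t) - C_2e^(-4t), z(t) = -3C_1e^(-4t) - 3C_2te^(-4t) - 2C_2e^(-4t)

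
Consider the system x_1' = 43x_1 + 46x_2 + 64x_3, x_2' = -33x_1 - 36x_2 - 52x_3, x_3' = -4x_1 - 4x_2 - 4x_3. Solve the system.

x_1(t) = -2K_1e^(2t) - K_2e^(-3t) - 4K_3e^(4t), x_2(t) = -K_1e^(2t) + K_2e^(-3t) + 2K_3e^(4t), x_3(t) = 2K_1e^(2t) + K_3e^(4t)

Coefficient matrix A = [[43, 46, 64], [-33, -36, -52], [-4, -4, -4]].
det(A - λI) = 0 gives eigenvalues λ = 2, -3, 4.
For λ=2: eigenvector (-2,-1,2).
For λ=-3: eigenvector (-1,1,0).
For λ=4: eigenvector (-4,2,1).
General solution: K_1e^(2t)(-2,-1,2) + K_2e^(-3t)(-1,1,0) + K_3e^(4t)(-4,2,1).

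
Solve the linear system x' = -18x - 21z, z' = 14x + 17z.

Coefficient matrix A = [[-18, -21], [14, 17]].
Characteristic polynomial det(A - λI) = λ^2 + λ - 12 = 0.
Eigenvalues λ = -4, 3.
For λ=-4: (A-λI) row 1 is [-14, -21], so an eigenvector is (3, -2).
For λ=3: (A-λI) row 1 is [-21, -21], so an eigenvector is (1, -1).
General solution: c_1e^(-4t)(3,-2) + c_2e^(3t)(1,-1).

x(t) = 3c_1e^(-4t) + c_2e^(3t), z(t) = -2c_1e^(-4t) - c_2e^(3t)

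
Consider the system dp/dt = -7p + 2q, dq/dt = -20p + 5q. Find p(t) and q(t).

p(t) = K_1e^(-t)sin(2t) - K_2e^(-t)cos(2t), q(t) = 3K_1e^(-t)sin(2t) + K_1e^(-t)cos(2t) + K_2e^(-t)sin(2t) - 3K_2e^(-t)cos(2t)

Coefficient matrix A = [[-7, 2], [-20, 5]].
Characteristic polynomial det(A - λI) = λ^2 + 2λ + 5 = 0.
Eigenvalues λ = -1 ± 2i (complex conjugate pair).
For λ=-1+2i: an eigenvector is (0,1) - i(1,3) = (0 - i, 1 - 3i).
A real fundamental pair from Re and Im of e^((-1+2i)t)v: X_1 = e^(-t)(cos(2t)·(0,1) + sin(2t)·(1,3)), X_2 = e^(-t)(sin(2t)·(0,1) - cos(2t)·(1,3)).
General solution: K_1X_1 + K_2X_2.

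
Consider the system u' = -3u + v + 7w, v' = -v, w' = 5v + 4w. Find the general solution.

u(t) = c_1e^(-3t) - 3c_2e^(-t) + c_3e^(4t), v(t) = c_2e^(-t), w(t) = -c_2e^(-t) + c_3e^(4t)

Coefficient matrix A = [[-3, 1, 7], [0, -1, 0], [0, 5, 4]].
det(A - λI) = 0 gives eigenvalues λ = -3, -1, 4.
For λ=-3: eigenvector (1,0,0).
For λ=-1: eigenvector (-3,1,-1).
For λ=4: eigenvector (1,0,1).
General solution: c_1e^(-3t)(1,0,0) + c_2e^(-t)(-3,1,-1) + c_3e^(4t)(1,0,1).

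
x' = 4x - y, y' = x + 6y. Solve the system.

Coefficient matrix A = [[4, -1], [1, 6]].
Characteristic polynomial det(A - λI) = λ^2 - 10λ + 25 = 0.
Single eigenvalue λ = 5 with algebraic multiplicity 2.
Eigenvector v = (-1,1); generalized eigenvector w with (A-λI)w=v is (1,0).
General solution: e^(5t)[C_1·v + C_2·(t·v + w)].

x(t) = -C_1e^(5t) - C_2te^(5t) + C_2e^(5t), y(t) = C_1e^(5t) + C_2te^(5t)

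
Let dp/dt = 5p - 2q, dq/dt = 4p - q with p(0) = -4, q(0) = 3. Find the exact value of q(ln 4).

-648

A = [[5,-2],[4,-1]]; eigenvalues λ = 3, 1.
Eigenvectors: (1,1) for λ=3, (1,2) for λ=1.
From the initial condition, c_1 = -11, c_2 = 7.
q(ln 4) = (-11)(4^3)(1) + (7)(4^1)(2) = -648.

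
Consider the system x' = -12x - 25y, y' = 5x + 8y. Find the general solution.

x(t) = c_1e^(-2t)sin(5t) + 2c_1e^(-2t)cos(5t) + 2c_2e^(-2t)sin(5t) - c_2e^(-2t)cos(5t), y(t) = -c_1e^(-2t)cos(5t) - c_2e^(-2t)sin(5t)

Coefficient matrix A = [[-12, -25], [5, 8]].
Characteristic polynomial det(A - λI) = λ^2 + 4λ + 29 = 0.
Eigenvalues λ = -2 ± 5i (complex conjugate pair).
For λ=-2+5i: an eigenvector is (2,-1) - i(1,0) = (2 - i, -1).
A real fundamental pair from Re and Im of e^((-2+5i)t)v: X_1 = e^(-2t)(cos(5t)·(2,-1) + sin(5t)·(1,0)), X_2 = e^(-2t)(sin(5t)·(2,-1) - cos(5t)·(1,0)).
General solution: c_1X_1 + c_2X_2.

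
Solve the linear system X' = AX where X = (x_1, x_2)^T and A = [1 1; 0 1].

x_1(t) = -C_1e^(t) - C_2te^(t) - 3C_2e^(t), x_2(t) = -C_2e^(t)

Coefficient matrix A = [[1, 1], [0, 1]].
Characteristic polynomial det(A - λI) = λ^2 - 2λ + 1 = 0.
Single eigenvalue λ = 1 with algebraic multiplicity 2.
Eigenvector v = (-1,0); generalized eigenvector w with (A-λI)w=v is (-3,-1).
General solution: e^(t)[C_1·v + C_2·(t·v + w)].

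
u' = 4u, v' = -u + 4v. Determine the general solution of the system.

u(t) = -C_2e^(4t), v(t) = C_1e^(4t) + C_2te^(4t) - 2C_2e^(4t)

Coefficient matrix A = [[4, 0], [-1, 4]].
Characteristic polynomial det(A - λI) = λ^2 - 8λ + 16 = 0.
Single eigenvalue λ = 4 with algebraic multiplicity 2.
Eigenvector v = (0,1); generalized eigenvector w with (A-λI)w=v is (-1,-2).
General solution: e^(4t)[C_1·v + C_2·(t·v + w)].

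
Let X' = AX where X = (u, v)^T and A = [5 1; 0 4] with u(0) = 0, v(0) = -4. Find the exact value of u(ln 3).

A = [[5,1],[0,4]]; eigenvalues λ = 4, 5.
Eigenvectors: (-1,1) for λ=4, (1,0) for λ=5.
From the initial condition, c_1 = -4, c_2 = -4.
u(ln 3) = (-4)(3^4)(-1) + (-4)(3^5)(1) = -648.

-648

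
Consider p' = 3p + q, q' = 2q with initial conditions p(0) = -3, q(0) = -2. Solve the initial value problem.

p(t) = -5e^(3t) + 2e^(2t), q(t) = -2e^(2t)

Coefficient matrix A = [[3, 1], [0, 2]].
Characteristic polynomial det(A - λI) = λ^2 - 5λ + 6 = 0.
Eigenvalues λ = 2, 3.
For λ=2: (A-λI) row 1 is [1, 1], so an eigenvector is (1, -1).
For λ=3: (A-λI) row 1 is [0, 1], so an eigenvector is (-1, 0).
General solution: K_1e^(2t)(1,-1) + K_2e^(3t)(-1,0).
Applying p(0)=-3, q(0)=-2 gives K_1=2, K_2=5.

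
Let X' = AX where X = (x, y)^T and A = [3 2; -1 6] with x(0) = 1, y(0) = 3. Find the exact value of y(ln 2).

A = [[3,2],[-1,6]]; eigenvalues λ = 5, 4.
Eigenvectors: (1,1) for λ=5, (-2,-1) for λ=4.
From the initial condition, c_1 = 5, c_2 = 2.
y(ln 2) = (5)(2^5)(1) + (2)(2^4)(-1) = 128.

128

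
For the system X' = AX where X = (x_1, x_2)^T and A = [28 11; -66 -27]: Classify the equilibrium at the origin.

saddle

A = [[28,11],[-66,-27]]; det(A-λI) = λ^2 - λ - 30.
λ = -5, 6: opposite signs.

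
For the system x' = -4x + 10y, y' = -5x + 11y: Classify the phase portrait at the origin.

A = [[-4,10],[-5,11]]; det(A-λI) = λ^2 - 7λ + 6.
λ = 6, 1: both positive.

unstable node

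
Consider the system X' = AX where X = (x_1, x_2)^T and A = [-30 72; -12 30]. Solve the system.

x_1(t) = -2c_1e^(6t) + 3c_2e^(-6t), x_2(t) = -c_1e^(6t) + c_2e^(-6t)

Coefficient matrix A = [[-30, 72], [-12, 30]].
Characteristic polynomial det(A - λI) = λ^2 - 36 = 0.
Eigenvalues λ = 6, -6.
For λ=6: (A-λI) row 1 is [-36, 72], so an eigenvector is (-2, -1).
For λ=-6: (A-λI) row 1 is [-24, 72], so an eigenvector is (3, 1).
General solution: c_1e^(6t)(-2,-1) + c_2e^(-6t)(3,1).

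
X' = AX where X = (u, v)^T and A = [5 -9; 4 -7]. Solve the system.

u(t) = -3K_1e^(-t) - 3K_2te^(-t) - 2K_2e^(-t), v(t) = -2K_1e^(-t) - 2K_2te^(-t) - K_2e^(-t)

Coefficient matrix A = [[5, -9], [4, -7]].
Characteristic polynomial det(A - λI) = λ^2 + 2λ + 1 = 0.
Single eigenvalue λ = -1 with algebraic multiplicity 2.
Eigenvector v = (-3,-2); generalized eigenvector w with (A-λI)w=v is (-2,-1).
General solution: e^(-t)[K_1·v + K_2·(t·v + w)].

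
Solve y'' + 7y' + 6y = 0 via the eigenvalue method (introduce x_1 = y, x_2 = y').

Let x_1 = y, x_2 = y'. Then x_1' = x_2 and x_2' = -6x_1 - 7x_2.
A = [[0,1],[-6,-7]]; det(A-λI) = λ^2 + 7λ + 6.
Eigenvalues λ = -1, -6 with eigenvectors (1,-1), (1,-6).

y(t) = C_1e^(-t) + C_2e^(-6t)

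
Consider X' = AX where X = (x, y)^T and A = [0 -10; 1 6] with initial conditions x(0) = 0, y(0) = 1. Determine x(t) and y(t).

x(t) = -10e^(3t)sin(t), y(t) = 3e^(3t)sin(t) + e^(3t)cos(t)

Coefficient matrix A = [[0, -10], [1, 6]].
Characteristic polynomial det(A - λI) = λ^2 - 6λ + 10 = 0.
Eigenvalues λ = 3 ± i (complex conjugate pair).
For λ=3+i: an eigenvector is (3,-1) - i(1,0) = (3 - i, -1).
A real fundamental pair from Re and Im of e^((3+i)t)v: X_1 = e^(3t)(cos(t)·(3,-1) + sin(t)·(1,0)), X_2 = e^(3t)(sin(t)·(3,-1) - cos(t)·(1,0)).
General solution: c_1X_1 + c_2X_2.
Applying x(0)=0, y(0)=1 gives c_1=-1, c_2=-3.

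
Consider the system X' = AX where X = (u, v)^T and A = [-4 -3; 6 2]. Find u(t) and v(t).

Coefficient matrix A = [[-4, -3], [6, 2]].
Characteristic polynomial det(A - λI) = λ^2 + 2λ + 10 = 0.
Eigenvalues λ = -1 ± 3i (complex conjugate pair).
For λ=-1+3i: an eigenvector is (0,-1) - i(1,-1) = (0 - i, -1 + i).
A real fundamental pair from Re and Im of e^((-1+3i)t)v: X_1 = e^(-t)(cos(3t)·(0,-1) + sin(3t)·(1,-1)), X_2 = e^(-t)(sin(3t)·(0,-1) - cos(3t)·(1,-1)).
General solution: K_1X_1 + K_2X_2.

u(t) = K_1e^(-t)sin(3t) - K_2e^(-t)cos(3t), v(t) = -K_1e^(-t)sin(3t) - K_1e^(-t)cos(3t) - K_2e^(-t)sin(3t) + K_2e^(-t)cos(3t)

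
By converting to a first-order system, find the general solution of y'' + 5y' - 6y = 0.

Let x_1 = y, x_2 = y'. Then x_1' = x_2 and x_2' = 6x_1 - 5x_2.
A = [[0,1],[6,-5]]; det(A-λI) = λ^2 + 5λ - 6.
Eigenvalues λ = 1, -6 with eigenvectors (1,1), (1,-6).

y(t) = c_1e^(t) + c_2e^(-6t)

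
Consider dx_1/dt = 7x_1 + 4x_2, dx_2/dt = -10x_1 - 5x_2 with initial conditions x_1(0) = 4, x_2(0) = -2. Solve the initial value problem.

x_1(t) = 8e^(t)sin(2t) + 4e^(t)cos(2t), x_2(t) = -14e^(t)sin(2t) - 2e^(t)cos(2t)

Coefficient matrix A = [[7, 4], [-10, -5]].
Characteristic polynomial det(A - λI) = λ^2 - 2λ + 5 = 0.
Eigenvalues λ = 1 ± 2i (complex conjugate pair).
For λ=1+2i: an eigenvector is (-1,2) - i(1,-1) = (-1 - i, 2 + i).
A real fundamental pair from Re and Im of e^((1+2i)t)v: X_1 = e^(t)(cos(2t)·(-1,2) + sin(2t)·(1,-1)), X_2 = e^(t)(sin(2t)·(-1,2) - cos(2t)·(1,-1)).
General solution: c_1X_1 + c_2X_2.
Applying x_1(0)=4, x_2(0)=-2 gives c_1=2, c_2=-6.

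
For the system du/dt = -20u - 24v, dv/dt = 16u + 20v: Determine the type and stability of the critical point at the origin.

A = [[-20,-24],[16,20]]; det(A-λI) = λ^2 - 16.
λ = 4, -4: opposite signs.

saddle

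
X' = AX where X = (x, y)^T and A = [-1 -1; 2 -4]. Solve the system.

x(t) = -K_1e^(-2t) - K_2e^(-3t), y(t) = -K_1e^(-2t) - 2K_2e^(-3t)

Coefficient matrix A = [[-1, -1], [2, -4]].
Characteristic polynomial det(A - λI) = λ^2 + 5λ + 6 = 0.
Eigenvalues λ = -2, -3.
For λ=-2: (A-λI) row 1 is [1, -1], so an eigenvector is (-1, -1).
For λ=-3: (A-λI) row 1 is [2, -1], so an eigenvector is (-1, -2).
General solution: K_1e^(-2t)(-1,-1) + K_2e^(-3t)(-1,-2).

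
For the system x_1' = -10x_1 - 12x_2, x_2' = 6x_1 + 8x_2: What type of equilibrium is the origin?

A = [[-10,-12],[6,8]]; det(A-λI) = λ^2 + 2λ - 8.
λ = -4, 2: opposite signs.

saddle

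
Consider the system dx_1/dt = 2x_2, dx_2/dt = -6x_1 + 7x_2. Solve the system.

Coefficient matrix A = [[0, 2], [-6, 7]].
Characteristic polynomial det(A - λI) = λ^2 - 7λ + 12 = 0.
Eigenvalues λ = 3, 4.
For λ=3: (A-λI) row 1 is [-3, 2], so an eigenvector is (-2, -3).
For λ=4: (A-λI) row 1 is [-4, 2], so an eigenvector is (1, 2).
General solution: C_1e^(3t)(-2,-3) + C_2e^(4t)(1,2).

x_1(t) = -2C_1e^(3t) + C_2e^(4t), x_2(t) = -3C_1e^(3t) + 2C_2e^(4t)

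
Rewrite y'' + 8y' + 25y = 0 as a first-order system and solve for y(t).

Let x_1 = y, x_2 = y'. Then x_1' = x_2 and x_2' = -25x_1 - 8x_2.
A = [[0,1],[-25,-8]]; det(A-λI) = λ^2 + 8λ + 25.
Eigenvalues λ = -4 ± 3i.

y(t) = c_1e^(-4t)cos(3t) + c_2e^(-4t)sin(3t)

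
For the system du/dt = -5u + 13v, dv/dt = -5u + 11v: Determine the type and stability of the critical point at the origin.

A = [[-5,13],[-5,11]]; det(A-λI) = λ^2 - 6λ + 10.
λ = 3 ± i: positive real part.

unstable spiral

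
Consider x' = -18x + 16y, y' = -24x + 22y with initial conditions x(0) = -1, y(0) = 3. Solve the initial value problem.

x(t) = 8e^(6t) - 9e^(-2t), y(t) = 12e^(6t) - 9e^(-2t)

Coefficient matrix A = [[-18, 16], [-24, 22]].
Characteristic polynomial det(A - λI) = λ^2 - 4λ - 12 = 0.
Eigenvalues λ = -2, 6.
For λ=-2: (A-λI) row 1 is [-16, 16], so an eigenvector is (-1, -1).
For λ=6: (A-λI) row 1 is [-24, 16], so an eigenvector is (2, 3).
General solution: K_1e^(-2t)(-1,-1) + K_2e^(6t)(2,3).
Applying x(0)=-1, y(0)=3 gives K_1=9, K_2=4.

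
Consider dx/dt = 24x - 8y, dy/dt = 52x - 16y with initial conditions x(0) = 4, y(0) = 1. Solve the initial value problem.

Coefficient matrix A = [[24, -8], [52, -16]].
Characteristic polynomial det(A - λI) = λ^2 - 8λ + 32 = 0.
Eigenvalues λ = 4 ± 4i (complex conjugate pair).
For λ=4+4i: an eigenvector is (-1,-2) - i(-1,-3) = (-1 + i, -2 + 3i).
A real fundamental pair from Re and Im of e^((4+4i)t)v: X_1 = e^(4t)(cos(4t)·(-1,-2) + sin(4t)·(-1,-3)), X_2 = e^(4t)(sin(4t)·(-1,-2) - cos(4t)·(-1,-3)).
General solution: c_1X_1 + c_2X_2.
Applying x(0)=4, y(0)=1 gives c_1=-11, c_2=-7.

x(t) = 18e^(4t)sin(4t) + 4e^(4t)cos(4t), y(t) = 47e^(4t)sin(4t) + e^(4t)cos(4t)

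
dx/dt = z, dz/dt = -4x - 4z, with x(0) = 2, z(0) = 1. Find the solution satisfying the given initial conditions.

x(t) = 5te^(-2t) + 2e^(-2t), z(t) = -10te^(-2t) + e^(-2t)

Coefficient matrix A = [[0, 1], [-4, -4]].
Characteristic polynomial det(A - λI) = λ^2 + 4λ + 4 = 0.
Single eigenvalue λ = -2 with algebraic multiplicity 2.
Eigenvector v = (1,-2); generalized eigenvector w with (A-λI)w=v is (0,1).
General solution: e^(-2t)[K_1·v + K_2·(t·v + w)].
Applying x(0)=2, z(0)=1 gives K_1=2, K_2=5.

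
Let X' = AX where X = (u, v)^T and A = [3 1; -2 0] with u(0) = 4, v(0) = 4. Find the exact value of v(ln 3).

-60

A = [[3,1],[-2,0]]; eigenvalues λ = 1, 2.
Eigenvectors: (1,-2) for λ=1, (1,-1) for λ=2.
From the initial condition, c_1 = -8, c_2 = 12.
v(ln 3) = (-8)(3^1)(-2) + (12)(3^2)(-1) = -60.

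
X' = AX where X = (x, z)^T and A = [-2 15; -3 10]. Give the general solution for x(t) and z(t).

Coefficient matrix A = [[-2, 15], [-3, 10]].
Characteristic polynomial det(A - λI) = λ^2 - 8λ + 25 = 0.
Eigenvalues λ = 4 ± 3i (complex conjugate pair).
For λ=4+3i: an eigenvector is (1,0) - i(-2,-1) = (1 + 2i, 0 + i).
A real fundamental pair from Re and Im of e^((4+3i)t)v: X_1 = e^(4t)(cos(3t)·(1,0) + sin(3t)·(-2,-1)), X_2 = e^(4t)(sin(3t)·(1,0) - cos(3t)·(-2,-1)).
General solution: C_1X_1 + C_2X_2.

x(t) = -2C_1e^(4t)sin(3t) + C_1e^(4t)cos(3t) + C_2e^(4t)sin(3t) + 2C_2e^(4t)cos(3t), z(t) = -C_1e^(4t)sin(3t) + C_2e^(4t)cos(3t)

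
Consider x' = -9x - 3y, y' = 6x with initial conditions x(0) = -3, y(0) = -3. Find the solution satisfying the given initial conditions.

x(t) = 6e^(-3t) - 9e^(-6t), y(t) = -12e^(-3t) + 9e^(-6t)

Coefficient matrix A = [[-9, -3], [6, 0]].
Characteristic polynomial det(A - λI) = λ^2 + 9λ + 18 = 0.
Eigenvalues λ = -3, -6.
For λ=-3: (A-λI) row 1 is [-6, -3], so an eigenvector is (-1, 2).
For λ=-6: (A-λI) row 1 is [-3, -3], so an eigenvector is (-1, 1).
General solution: C_1e^(-3t)(-1,2) + C_2e^(-6t)(-1,1).
Applying x(0)=-3, y(0)=-3 gives C_1=-6, C_2=9.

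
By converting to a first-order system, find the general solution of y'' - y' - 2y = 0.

Let x_1 = y, x_2 = y'. Then x_1' = x_2 and x_2' = 2x_1 + x_2.
A = [[0,1],[2,1]]; det(A-λI) = λ^2 - λ - 2.
Eigenvalues λ = -1, 2 with eigenvectors (1,-1), (1,2).

y(t) = K_1e^(-t) + K_2e^(2t)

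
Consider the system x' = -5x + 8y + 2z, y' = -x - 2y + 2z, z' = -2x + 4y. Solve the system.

x(t) = -3C_1e^(-t) + 2C_2e^(-4t) + 4C_3e^(-2t), y(t) = -C_1e^(-t) + C_3e^(-2t), z(t) = -2C_1e^(-t) + C_2e^(-4t) + 2C_3e^(-2t)

Coefficient matrix A = [[-5, 8, 2], [-1, -2, 2], [-2, 4, 0]].
det(A - λI) = 0 gives eigenvalues λ = -1, -4, -2.
For λ=-1: eigenvector (-3,-1,-2).
For λ=-4: eigenvector (2,0,1).
For λ=-2: eigenvector (4,1,2).
General solution: C_1e^(-t)(-3,-1,-2) + C_2e^(-4t)(2,0,1) + C_3e^(-2t)(4,1,2).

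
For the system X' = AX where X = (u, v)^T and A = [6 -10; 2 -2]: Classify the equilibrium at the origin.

unstable spiral

A = [[6,-10],[2,-2]]; det(A-λI) = λ^2 - 4λ + 8.
λ = 2 ± 2i: positive real part.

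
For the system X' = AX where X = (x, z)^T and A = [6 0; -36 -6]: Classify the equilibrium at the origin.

saddle

A = [[6,0],[-36,-6]]; det(A-λI) = λ^2 - 36.
λ = -6, 6: opposite signs.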